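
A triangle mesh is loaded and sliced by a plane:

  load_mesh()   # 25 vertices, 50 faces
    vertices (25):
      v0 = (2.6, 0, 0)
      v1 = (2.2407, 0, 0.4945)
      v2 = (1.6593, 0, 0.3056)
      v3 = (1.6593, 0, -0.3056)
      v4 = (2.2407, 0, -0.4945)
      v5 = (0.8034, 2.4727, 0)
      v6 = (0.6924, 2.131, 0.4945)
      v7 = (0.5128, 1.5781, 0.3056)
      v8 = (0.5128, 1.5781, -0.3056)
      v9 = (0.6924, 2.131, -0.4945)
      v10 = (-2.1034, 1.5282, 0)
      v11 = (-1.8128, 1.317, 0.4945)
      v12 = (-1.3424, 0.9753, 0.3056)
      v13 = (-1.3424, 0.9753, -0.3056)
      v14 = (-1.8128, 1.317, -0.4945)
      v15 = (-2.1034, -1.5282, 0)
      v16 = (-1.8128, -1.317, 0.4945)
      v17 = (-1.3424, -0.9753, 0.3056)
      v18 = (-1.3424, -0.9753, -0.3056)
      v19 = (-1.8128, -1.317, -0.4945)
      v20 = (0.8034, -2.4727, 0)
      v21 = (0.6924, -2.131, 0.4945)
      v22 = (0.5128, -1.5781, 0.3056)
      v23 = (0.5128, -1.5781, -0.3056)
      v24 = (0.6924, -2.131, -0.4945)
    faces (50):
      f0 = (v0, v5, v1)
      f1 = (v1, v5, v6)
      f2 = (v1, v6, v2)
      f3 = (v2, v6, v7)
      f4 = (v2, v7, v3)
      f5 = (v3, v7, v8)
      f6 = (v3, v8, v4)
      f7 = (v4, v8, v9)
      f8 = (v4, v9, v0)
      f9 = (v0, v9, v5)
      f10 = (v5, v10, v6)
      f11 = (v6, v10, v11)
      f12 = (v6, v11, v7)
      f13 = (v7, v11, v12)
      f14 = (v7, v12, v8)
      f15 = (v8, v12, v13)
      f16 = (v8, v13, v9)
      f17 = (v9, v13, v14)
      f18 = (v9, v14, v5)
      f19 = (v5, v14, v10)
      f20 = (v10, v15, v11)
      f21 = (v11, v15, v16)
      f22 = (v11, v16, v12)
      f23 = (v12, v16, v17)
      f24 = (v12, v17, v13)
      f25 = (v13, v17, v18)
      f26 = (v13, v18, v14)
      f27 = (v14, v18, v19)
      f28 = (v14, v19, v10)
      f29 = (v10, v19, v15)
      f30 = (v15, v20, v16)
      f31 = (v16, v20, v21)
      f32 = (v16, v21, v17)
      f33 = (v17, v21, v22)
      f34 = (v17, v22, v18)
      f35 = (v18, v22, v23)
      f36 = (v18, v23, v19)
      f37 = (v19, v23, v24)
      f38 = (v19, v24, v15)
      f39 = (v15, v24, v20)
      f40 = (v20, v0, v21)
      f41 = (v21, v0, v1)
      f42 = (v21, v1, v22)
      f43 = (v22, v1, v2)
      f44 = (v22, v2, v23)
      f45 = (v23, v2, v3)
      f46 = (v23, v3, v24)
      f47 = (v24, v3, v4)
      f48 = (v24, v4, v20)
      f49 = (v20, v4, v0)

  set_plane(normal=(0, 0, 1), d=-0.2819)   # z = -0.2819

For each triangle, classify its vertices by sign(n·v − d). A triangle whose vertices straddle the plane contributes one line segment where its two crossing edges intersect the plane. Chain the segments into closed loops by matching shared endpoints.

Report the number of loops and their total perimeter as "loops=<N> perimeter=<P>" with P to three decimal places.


loops=2 perimeter=23.831

Straddling triangles (20 of 50):
  (v2,v7,v3) [++-] → (1.61484, 0.0611927, -0.2819)–(1.6593, 0, -0.2819)  len=0.0756
  (v3,v7,v8) [-+-] → (1.61484, 0.0611927, -0.2819)–(0.5128, 1.5781, -0.2819)  len=1.8750
  (v4,v9,v0) [--+] → (1.51253, 1.21482, -0.2819)–(2.39517, 0, -0.2819)  len=1.5016
  (v0,v9,v5) [+-+] → (1.51253, 1.21482, -0.2819)–(0.740122, 2.27791, -0.2819)  len=1.3141
  (v7,v12,v8) [++-] → (0.440862, 1.55473, -0.2819)–(0.5128, 1.5781, -0.2819)  len=0.0756
  (v8,v12,v13) [-+-] → (0.440862, 1.55473, -0.2819)–(-1.3424, 0.9753, -0.2819)  len=1.8750
  (v9,v14,v5) [--+] → (-0.688019, 1.81387, -0.2819)–(0.740122, 2.27791, -0.2819)  len=1.5016
  (v5,v14,v10) [+-+] → (-0.688019, 1.81387, -0.2819)–(-1.93774, 1.4078, -0.2819)  len=1.3140
  (v12,v17,v13) [++-] → (-1.3424, 0.899663, -0.2819)–(-1.3424, 0.9753, -0.2819)  len=0.0756
  (v13,v17,v18) [-+-] → (-1.3424, 0.899663, -0.2819)–(-1.3424, -0.9753, -0.2819)  len=1.8750
  (v14,v19,v10) [--+] → (-1.93774, -0.0937654, -0.2819)–(-1.93774, 1.4078, -0.2819)  len=1.5016
  (v10,v19,v15) [+-+] → (-1.93774, -0.0937654, -0.2819)–(-1.93774, -1.4078, -0.2819)  len=1.3140
  (v17,v22,v18) [++-] → (-1.27046, -0.998674, -0.2819)–(-1.3424, -0.9753, -0.2819)  len=0.0756
  (v18,v22,v23) [-+-] → (-1.27046, -0.998674, -0.2819)–(0.5128, -1.5781, -0.2819)  len=1.8750
  (v19,v24,v15) [--+] → (-0.509596, -1.87184, -0.2819)–(-1.93774, -1.4078, -0.2819)  len=1.5016
  (v15,v24,v20) [+-+] → (-0.509596, -1.87184, -0.2819)–(0.740122, -2.27791, -0.2819)  len=1.3140
  (v22,v2,v23) [++-] → (0.557257, -1.51691, -0.2819)–(0.5128, -1.5781, -0.2819)  len=0.0756
  (v23,v2,v3) [-+-] → (0.557257, -1.51691, -0.2819)–(1.6593, 0, -0.2819)  len=1.8750
  (v24,v4,v20) [--+] → (1.62276, -1.06309, -0.2819)–(0.740122, -2.27791, -0.2819)  len=1.5016
  (v20,v4,v0) [+-+] → (1.62276, -1.06309, -0.2819)–(2.39517, 0, -0.2819)  len=1.3141

Chained into 2 loop(s):
  loop 1: 10 segments, perimeter = 9.7532
  loop 2: 10 segments, perimeter = 14.0783
Total perimeter = 23.831


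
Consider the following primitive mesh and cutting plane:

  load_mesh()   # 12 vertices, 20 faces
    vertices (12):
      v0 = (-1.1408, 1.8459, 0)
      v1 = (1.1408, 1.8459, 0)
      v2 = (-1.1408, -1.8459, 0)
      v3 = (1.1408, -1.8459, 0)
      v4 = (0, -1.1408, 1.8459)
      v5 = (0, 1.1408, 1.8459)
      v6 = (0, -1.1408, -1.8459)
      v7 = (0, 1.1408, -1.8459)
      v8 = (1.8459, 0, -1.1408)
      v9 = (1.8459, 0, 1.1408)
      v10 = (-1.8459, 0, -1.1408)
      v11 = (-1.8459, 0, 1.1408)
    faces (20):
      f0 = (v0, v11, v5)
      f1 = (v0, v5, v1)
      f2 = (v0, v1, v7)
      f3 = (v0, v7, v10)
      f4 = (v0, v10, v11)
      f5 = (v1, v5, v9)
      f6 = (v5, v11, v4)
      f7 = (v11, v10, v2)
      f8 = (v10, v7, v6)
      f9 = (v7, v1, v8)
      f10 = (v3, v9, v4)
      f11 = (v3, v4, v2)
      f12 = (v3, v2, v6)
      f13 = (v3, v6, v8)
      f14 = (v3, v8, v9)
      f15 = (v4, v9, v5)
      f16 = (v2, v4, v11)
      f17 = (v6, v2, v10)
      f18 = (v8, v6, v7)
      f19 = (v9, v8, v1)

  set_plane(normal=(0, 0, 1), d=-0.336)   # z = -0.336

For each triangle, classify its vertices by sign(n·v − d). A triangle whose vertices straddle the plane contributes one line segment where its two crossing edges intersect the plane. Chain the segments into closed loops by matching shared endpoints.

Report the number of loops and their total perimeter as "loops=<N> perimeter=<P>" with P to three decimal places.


loops=1 perimeter=11.658

Straddling triangles (10 of 20):
  (v0,v1,v7) [++-] → (0.933146, 1.71755, -0.336)–(-0.933146, 1.71755, -0.336)  len=1.8663
  (v0,v7,v10) [+--] → (-0.933146, 1.71755, -0.336)–(-1.34847, 1.30223, -0.336)  len=0.5874
  (v0,v10,v11) [+-+] → (-1.34847, 1.30223, -0.336)–(-1.8459, 0, -0.336)  len=1.3940
  (v11,v10,v2) [+-+] → (-1.8459, 0, -0.336)–(-1.34847, -1.30223, -0.336)  len=1.3940
  (v7,v1,v8) [-+-] → (0.933146, 1.71755, -0.336)–(1.34847, 1.30223, -0.336)  len=0.5874
  (v3,v2,v6) [++-] → (-0.933146, -1.71755, -0.336)–(0.933146, -1.71755, -0.336)  len=1.8663
  (v3,v6,v8) [+--] → (0.933146, -1.71755, -0.336)–(1.34847, -1.30223, -0.336)  len=0.5874
  (v3,v8,v9) [+-+] → (1.34847, -1.30223, -0.336)–(1.8459, 0, -0.336)  len=1.3940
  (v6,v2,v10) [-+-] → (-0.933146, -1.71755, -0.336)–(-1.34847, -1.30223, -0.336)  len=0.5874
  (v9,v8,v1) [+-+] → (1.8459, 0, -0.336)–(1.34847, 1.30223, -0.336)  len=1.3940

Chained into 1 loop(s):
  loop 1: 10 segments, perimeter = 11.6580
Total perimeter = 11.658


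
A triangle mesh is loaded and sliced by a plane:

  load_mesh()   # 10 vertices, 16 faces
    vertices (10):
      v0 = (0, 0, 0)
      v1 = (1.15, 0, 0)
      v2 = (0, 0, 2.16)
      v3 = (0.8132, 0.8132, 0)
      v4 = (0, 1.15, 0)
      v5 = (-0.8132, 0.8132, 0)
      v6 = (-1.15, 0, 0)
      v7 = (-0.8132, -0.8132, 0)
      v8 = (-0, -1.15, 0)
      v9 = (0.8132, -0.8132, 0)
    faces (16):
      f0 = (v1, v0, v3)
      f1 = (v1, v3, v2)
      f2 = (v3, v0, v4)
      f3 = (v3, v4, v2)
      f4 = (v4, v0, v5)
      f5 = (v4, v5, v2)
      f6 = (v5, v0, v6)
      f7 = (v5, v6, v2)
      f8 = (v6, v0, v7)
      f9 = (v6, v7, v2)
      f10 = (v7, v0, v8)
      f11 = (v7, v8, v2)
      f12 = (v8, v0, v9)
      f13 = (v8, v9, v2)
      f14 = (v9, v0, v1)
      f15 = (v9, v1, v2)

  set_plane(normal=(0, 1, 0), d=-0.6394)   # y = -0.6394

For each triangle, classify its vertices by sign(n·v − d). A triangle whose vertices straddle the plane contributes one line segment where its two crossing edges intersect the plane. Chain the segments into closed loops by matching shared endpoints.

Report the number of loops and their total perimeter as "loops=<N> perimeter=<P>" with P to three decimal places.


Straddling triangles (8 of 16):
  (v6,v0,v7) [++-] → (-0.6394, -0.6394, 0)–(-0.885182, -0.6394, 0)  len=0.2458
  (v6,v7,v2) [+-+] → (-0.885182, -0.6394, 0)–(-0.6394, -0.6394, 0.461643)  len=0.5230
  (v7,v0,v8) [-+-] → (-0.6394, -0.6394, 0)–(0, -0.6394, 0)  len=0.6394
  (v7,v8,v2) [--+] → (0, -0.6394, 0.95904)–(-0.6394, -0.6394, 0.461643)  len=0.8101
  (v8,v0,v9) [-+-] → (0, -0.6394, 0)–(0.6394, -0.6394, 0)  len=0.6394
  (v8,v9,v2) [--+] → (0.6394, -0.6394, 0.461643)–(0, -0.6394, 0.95904)  len=0.8101
  (v9,v0,v1) [-++] → (0.6394, -0.6394, 0)–(0.885182, -0.6394, 0)  len=0.2458
  (v9,v1,v2) [-++] → (0.885182, -0.6394, 0)–(0.6394, -0.6394, 0.461643)  len=0.5230

Chained into 1 loop(s):
  loop 1: 8 segments, perimeter = 4.4365
Total perimeter = 4.437

loops=1 perimeter=4.437


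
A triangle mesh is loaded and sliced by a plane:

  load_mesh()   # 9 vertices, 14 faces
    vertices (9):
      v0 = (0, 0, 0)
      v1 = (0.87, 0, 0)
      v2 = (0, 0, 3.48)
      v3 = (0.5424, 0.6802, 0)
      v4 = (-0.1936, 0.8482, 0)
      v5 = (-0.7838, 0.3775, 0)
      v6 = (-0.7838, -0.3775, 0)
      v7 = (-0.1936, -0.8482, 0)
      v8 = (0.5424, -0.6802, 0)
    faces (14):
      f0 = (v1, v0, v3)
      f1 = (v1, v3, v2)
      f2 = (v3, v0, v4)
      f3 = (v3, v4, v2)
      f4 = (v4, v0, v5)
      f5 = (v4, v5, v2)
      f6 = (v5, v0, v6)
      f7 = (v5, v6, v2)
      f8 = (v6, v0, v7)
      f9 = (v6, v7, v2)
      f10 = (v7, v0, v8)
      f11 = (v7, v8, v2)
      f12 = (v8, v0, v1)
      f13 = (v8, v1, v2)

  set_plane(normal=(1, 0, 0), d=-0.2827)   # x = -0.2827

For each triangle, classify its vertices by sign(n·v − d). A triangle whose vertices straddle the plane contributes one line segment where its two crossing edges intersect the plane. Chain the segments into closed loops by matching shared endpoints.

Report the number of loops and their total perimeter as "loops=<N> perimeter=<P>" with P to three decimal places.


Straddling triangles (6 of 14):
  (v4,v0,v5) [++-] → (-0.2827, 0.136156, 0)–(-0.2827, 0.77714, 0)  len=0.6410
  (v4,v5,v2) [+-+] → (-0.2827, 0.77714, 0)–(-0.2827, 0.136156, 2.22484)  len=2.3153
  (v5,v0,v6) [-+-] → (-0.2827, 0.136156, 0)–(-0.2827, -0.136156, 0)  len=0.2723
  (v5,v6,v2) [--+] → (-0.2827, -0.136156, 2.22484)–(-0.2827, 0.136156, 2.22484)  len=0.2723
  (v6,v0,v7) [-++] → (-0.2827, -0.136156, 0)–(-0.2827, -0.77714, 0)  len=0.6410
  (v6,v7,v2) [-++] → (-0.2827, -0.77714, 0)–(-0.2827, -0.136156, 2.22484)  len=2.3153

Chained into 1 loop(s):
  loop 1: 6 segments, perimeter = 6.4573
Total perimeter = 6.457

loops=1 perimeter=6.457


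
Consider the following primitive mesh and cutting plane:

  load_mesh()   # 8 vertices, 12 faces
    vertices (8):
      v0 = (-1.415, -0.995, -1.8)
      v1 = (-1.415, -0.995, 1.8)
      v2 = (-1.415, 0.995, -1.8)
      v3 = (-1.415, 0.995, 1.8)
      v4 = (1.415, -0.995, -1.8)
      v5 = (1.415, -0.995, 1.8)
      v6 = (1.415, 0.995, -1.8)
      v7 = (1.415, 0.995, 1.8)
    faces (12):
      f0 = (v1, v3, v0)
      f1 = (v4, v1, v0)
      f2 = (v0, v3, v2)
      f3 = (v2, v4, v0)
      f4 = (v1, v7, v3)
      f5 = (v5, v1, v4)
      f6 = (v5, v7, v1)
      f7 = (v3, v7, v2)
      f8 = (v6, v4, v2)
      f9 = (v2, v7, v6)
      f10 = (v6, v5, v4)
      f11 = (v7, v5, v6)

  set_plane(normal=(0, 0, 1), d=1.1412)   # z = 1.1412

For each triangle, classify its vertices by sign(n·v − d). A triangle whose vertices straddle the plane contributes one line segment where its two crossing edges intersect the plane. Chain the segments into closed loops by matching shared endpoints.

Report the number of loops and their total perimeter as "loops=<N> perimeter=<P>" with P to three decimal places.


Straddling triangles (8 of 12):
  (v1,v3,v0) [++-] → (-1.415, 0.63083, 1.1412)–(-1.415, -0.995, 1.1412)  len=1.6258
  (v4,v1,v0) [-+-] → (-0.89711, -0.995, 1.1412)–(-1.415, -0.995, 1.1412)  len=0.5179
  (v0,v3,v2) [-+-] → (-1.415, 0.63083, 1.1412)–(-1.415, 0.995, 1.1412)  len=0.3642
  (v5,v1,v4) [++-] → (-0.89711, -0.995, 1.1412)–(1.415, -0.995, 1.1412)  len=2.3121
  (v3,v7,v2) [++-] → (0.89711, 0.995, 1.1412)–(-1.415, 0.995, 1.1412)  len=2.3121
  (v2,v7,v6) [-+-] → (0.89711, 0.995, 1.1412)–(1.415, 0.995, 1.1412)  len=0.5179
  (v6,v5,v4) [-+-] → (1.415, -0.63083, 1.1412)–(1.415, -0.995, 1.1412)  len=0.3642
  (v7,v5,v6) [++-] → (1.415, -0.63083, 1.1412)–(1.415, 0.995, 1.1412)  len=1.6258

Chained into 1 loop(s):
  loop 1: 8 segments, perimeter = 9.6400
Total perimeter = 9.640

loops=1 perimeter=9.640


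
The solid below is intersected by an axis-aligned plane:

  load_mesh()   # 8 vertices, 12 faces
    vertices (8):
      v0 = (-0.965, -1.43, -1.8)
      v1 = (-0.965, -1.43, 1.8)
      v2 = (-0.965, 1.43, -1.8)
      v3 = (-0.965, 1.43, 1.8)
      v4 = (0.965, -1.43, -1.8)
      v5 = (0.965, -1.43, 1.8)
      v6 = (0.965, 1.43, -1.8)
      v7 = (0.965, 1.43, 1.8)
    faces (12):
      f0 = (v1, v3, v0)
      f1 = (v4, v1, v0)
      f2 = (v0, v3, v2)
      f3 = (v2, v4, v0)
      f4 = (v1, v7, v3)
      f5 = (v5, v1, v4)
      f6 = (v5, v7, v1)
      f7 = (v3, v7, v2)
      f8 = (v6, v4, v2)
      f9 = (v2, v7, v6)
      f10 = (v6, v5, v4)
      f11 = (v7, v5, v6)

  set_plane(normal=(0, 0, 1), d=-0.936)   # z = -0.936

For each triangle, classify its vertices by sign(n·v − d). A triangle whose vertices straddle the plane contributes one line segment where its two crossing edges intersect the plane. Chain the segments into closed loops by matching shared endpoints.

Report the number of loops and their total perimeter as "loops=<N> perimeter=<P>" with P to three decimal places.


loops=1 perimeter=9.580

Straddling triangles (8 of 12):
  (v1,v3,v0) [++-] → (-0.965, -0.7436, -0.936)–(-0.965, -1.43, -0.936)  len=0.6864
  (v4,v1,v0) [-+-] → (0.5018, -1.43, -0.936)–(-0.965, -1.43, -0.936)  len=1.4668
  (v0,v3,v2) [-+-] → (-0.965, -0.7436, -0.936)–(-0.965, 1.43, -0.936)  len=2.1736
  (v5,v1,v4) [++-] → (0.5018, -1.43, -0.936)–(0.965, -1.43, -0.936)  len=0.4632
  (v3,v7,v2) [++-] → (-0.5018, 1.43, -0.936)–(-0.965, 1.43, -0.936)  len=0.4632
  (v2,v7,v6) [-+-] → (-0.5018, 1.43, -0.936)–(0.965, 1.43, -0.936)  len=1.4668
  (v6,v5,v4) [-+-] → (0.965, 0.7436, -0.936)–(0.965, -1.43, -0.936)  len=2.1736
  (v7,v5,v6) [++-] → (0.965, 0.7436, -0.936)–(0.965, 1.43, -0.936)  len=0.6864

Chained into 1 loop(s):
  loop 1: 8 segments, perimeter = 9.5800
Total perimeter = 9.580


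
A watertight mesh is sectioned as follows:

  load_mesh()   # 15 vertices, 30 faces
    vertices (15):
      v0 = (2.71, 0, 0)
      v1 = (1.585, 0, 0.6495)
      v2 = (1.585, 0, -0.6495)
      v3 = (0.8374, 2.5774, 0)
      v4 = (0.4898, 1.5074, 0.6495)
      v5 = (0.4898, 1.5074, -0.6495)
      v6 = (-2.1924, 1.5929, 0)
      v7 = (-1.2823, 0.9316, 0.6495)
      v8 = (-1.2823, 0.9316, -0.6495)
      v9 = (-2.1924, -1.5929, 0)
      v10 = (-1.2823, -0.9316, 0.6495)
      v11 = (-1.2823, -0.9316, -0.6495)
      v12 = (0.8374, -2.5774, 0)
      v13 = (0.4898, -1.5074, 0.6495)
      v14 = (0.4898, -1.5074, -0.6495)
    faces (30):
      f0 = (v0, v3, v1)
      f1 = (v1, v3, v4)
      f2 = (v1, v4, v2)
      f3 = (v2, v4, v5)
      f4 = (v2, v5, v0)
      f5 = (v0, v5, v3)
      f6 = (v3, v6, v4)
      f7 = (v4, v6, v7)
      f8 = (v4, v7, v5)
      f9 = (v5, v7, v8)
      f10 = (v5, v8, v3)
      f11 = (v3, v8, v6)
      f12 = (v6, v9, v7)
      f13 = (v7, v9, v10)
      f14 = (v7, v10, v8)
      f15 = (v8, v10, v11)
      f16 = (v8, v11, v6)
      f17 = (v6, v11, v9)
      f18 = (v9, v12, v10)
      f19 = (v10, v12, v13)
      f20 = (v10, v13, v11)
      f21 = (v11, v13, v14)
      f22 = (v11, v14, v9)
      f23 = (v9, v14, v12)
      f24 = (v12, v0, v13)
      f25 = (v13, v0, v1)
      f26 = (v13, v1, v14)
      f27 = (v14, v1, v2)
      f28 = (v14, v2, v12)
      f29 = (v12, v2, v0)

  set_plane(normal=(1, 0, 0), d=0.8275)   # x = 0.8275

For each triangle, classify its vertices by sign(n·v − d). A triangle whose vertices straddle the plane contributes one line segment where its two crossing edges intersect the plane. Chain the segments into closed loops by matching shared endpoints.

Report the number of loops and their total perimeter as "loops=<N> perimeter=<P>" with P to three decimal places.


Straddling triangles (16 of 30):
  (v1,v3,v4) [++-] → (0.8275, 2.54693, 0.0184984)–(0.8275, 1.0426, 0.6495)  len=1.6313
  (v1,v4,v2) [+-+] → (0.8275, 1.0426, 0.6495)–(0.8275, 1.0426, 0.248959)  len=0.4005
  (v2,v4,v5) [+--] → (0.8275, 1.0426, 0.248959)–(0.8275, 1.0426, -0.6495)  len=0.8985
  (v2,v5,v0) [+-+] → (0.8275, 1.0426, -0.6495)–(0.8275, 1.27812, -0.550709)  len=0.2554
  (v0,v5,v3) [+-+] → (0.8275, 1.27812, -0.550709)–(0.8275, 2.54693, -0.0184984)  len=1.3759
  (v3,v6,v4) [+--] → (0.8275, 2.57418, 0)–(0.8275, 2.54693, 0.0184984)  len=0.0329
  (v5,v8,v3) [--+] → (0.8275, 2.56971, -0.00303347)–(0.8275, 2.54693, -0.0184984)  len=0.0275
  (v3,v8,v6) [+--] → (0.8275, 2.56971, -0.00303347)–(0.8275, 2.57418, 0)  len=0.0054
  (v9,v12,v10) [-+-] → (0.8275, -2.57418, 0)–(0.8275, -2.56971, 0.00303347)  len=0.0054
  (v10,v12,v13) [-+-] → (0.8275, -2.56971, 0.00303347)–(0.8275, -2.54693, 0.0184984)  len=0.0275
  (v9,v14,v12) [--+] → (0.8275, -2.54693, -0.0184984)–(0.8275, -2.57418, 0)  len=0.0329
  (v12,v0,v13) [++-] → (0.8275, -1.27812, 0.550709)–(0.8275, -2.54693, 0.0184984)  len=1.3759
  (v13,v0,v1) [-++] → (0.8275, -1.27812, 0.550709)–(0.8275, -1.0426, 0.6495)  len=0.2554
  (v13,v1,v14) [-+-] → (0.8275, -1.0426, 0.6495)–(0.8275, -1.0426, -0.248959)  len=0.8985
  (v14,v1,v2) [-++] → (0.8275, -1.0426, -0.248959)–(0.8275, -1.0426, -0.6495)  len=0.4005
  (v14,v2,v12) [-++] → (0.8275, -1.0426, -0.6495)–(0.8275, -2.54693, -0.0184984)  len=1.6313

Chained into 2 loop(s):
  loop 1: 8 segments, perimeter = 4.6275
  loop 2: 8 segments, perimeter = 4.6275
Total perimeter = 9.255

loops=2 perimeter=9.255


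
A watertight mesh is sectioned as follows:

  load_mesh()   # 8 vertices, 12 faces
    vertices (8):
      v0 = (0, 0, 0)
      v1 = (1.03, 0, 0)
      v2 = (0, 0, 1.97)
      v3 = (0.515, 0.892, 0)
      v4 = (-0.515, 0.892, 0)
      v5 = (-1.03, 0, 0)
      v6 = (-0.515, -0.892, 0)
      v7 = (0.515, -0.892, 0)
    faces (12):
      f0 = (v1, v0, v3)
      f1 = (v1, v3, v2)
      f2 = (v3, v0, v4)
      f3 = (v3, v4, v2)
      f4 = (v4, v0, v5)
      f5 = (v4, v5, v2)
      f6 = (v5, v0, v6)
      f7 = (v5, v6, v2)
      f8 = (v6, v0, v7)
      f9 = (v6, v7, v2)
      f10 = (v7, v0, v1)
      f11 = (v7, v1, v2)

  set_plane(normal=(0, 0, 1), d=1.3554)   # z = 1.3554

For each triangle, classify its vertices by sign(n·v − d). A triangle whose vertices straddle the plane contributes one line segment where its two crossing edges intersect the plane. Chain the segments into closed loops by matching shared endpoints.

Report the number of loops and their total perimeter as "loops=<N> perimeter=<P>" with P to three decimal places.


Straddling triangles (6 of 12):
  (v1,v3,v2) [--+] → (0.16067, 0.278286, 1.3554)–(0.321339, 0, 1.3554)  len=0.3213
  (v3,v4,v2) [--+] → (-0.16067, 0.278286, 1.3554)–(0.16067, 0.278286, 1.3554)  len=0.3213
  (v4,v5,v2) [--+] → (-0.321339, 0, 1.3554)–(-0.16067, 0.278286, 1.3554)  len=0.3213
  (v5,v6,v2) [--+] → (-0.16067, -0.278286, 1.3554)–(-0.321339, 0, 1.3554)  len=0.3213
  (v6,v7,v2) [--+] → (0.16067, -0.278286, 1.3554)–(-0.16067, -0.278286, 1.3554)  len=0.3213
  (v7,v1,v2) [--+] → (0.321339, 0, 1.3554)–(0.16067, -0.278286, 1.3554)  len=0.3213

Chained into 1 loop(s):
  loop 1: 6 segments, perimeter = 1.9280
Total perimeter = 1.928

loops=1 perimeter=1.928


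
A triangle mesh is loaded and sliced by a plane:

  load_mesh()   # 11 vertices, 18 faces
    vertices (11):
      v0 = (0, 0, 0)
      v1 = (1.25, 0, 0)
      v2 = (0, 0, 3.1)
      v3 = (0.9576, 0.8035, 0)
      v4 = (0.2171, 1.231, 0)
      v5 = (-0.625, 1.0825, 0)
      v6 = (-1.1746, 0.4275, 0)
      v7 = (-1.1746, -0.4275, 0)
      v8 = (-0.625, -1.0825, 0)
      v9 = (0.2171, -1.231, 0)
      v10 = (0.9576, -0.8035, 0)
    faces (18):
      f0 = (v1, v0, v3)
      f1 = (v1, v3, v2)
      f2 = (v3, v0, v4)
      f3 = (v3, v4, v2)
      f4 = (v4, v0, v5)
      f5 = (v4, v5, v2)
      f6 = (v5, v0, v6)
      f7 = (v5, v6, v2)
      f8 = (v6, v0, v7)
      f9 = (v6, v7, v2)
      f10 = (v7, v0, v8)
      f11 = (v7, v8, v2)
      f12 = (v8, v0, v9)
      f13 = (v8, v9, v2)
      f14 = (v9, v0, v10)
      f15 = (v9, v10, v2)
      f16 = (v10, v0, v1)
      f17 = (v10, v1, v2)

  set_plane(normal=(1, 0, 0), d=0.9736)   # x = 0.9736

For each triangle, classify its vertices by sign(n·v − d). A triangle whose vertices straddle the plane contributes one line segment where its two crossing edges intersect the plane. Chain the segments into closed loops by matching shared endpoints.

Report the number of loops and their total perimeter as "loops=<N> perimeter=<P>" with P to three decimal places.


Straddling triangles (4 of 18):
  (v1,v0,v3) [+--] → (0.9736, 0, 0)–(0.9736, 0.759533, 0)  len=0.7595
  (v1,v3,v2) [+--] → (0.9736, 0.759533, 0)–(0.9736, 0, 0.685472)  len=1.0231
  (v10,v0,v1) [--+] → (0.9736, 0, 0)–(0.9736, -0.759533, 0)  len=0.7595
  (v10,v1,v2) [-+-] → (0.9736, -0.759533, 0)–(0.9736, 0, 0.685472)  len=1.0231

Chained into 1 loop(s):
  loop 1: 4 segments, perimeter = 3.5653
Total perimeter = 3.565

loops=1 perimeter=3.565


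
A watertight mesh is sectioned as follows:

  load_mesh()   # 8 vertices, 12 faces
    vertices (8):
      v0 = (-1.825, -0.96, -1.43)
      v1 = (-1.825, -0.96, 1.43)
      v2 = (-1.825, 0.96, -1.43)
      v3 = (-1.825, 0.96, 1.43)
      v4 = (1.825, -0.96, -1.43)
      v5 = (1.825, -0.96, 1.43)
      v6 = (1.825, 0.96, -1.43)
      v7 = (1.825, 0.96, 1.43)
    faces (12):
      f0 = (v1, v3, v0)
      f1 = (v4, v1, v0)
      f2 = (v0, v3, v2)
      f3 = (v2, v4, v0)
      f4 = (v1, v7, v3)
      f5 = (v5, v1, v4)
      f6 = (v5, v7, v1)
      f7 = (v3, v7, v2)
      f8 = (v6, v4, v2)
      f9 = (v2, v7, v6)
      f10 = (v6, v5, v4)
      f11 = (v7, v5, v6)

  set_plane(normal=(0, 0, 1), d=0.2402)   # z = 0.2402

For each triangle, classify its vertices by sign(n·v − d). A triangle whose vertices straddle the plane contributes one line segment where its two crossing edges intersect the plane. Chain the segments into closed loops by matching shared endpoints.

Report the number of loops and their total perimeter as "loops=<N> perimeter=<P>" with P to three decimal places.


loops=1 perimeter=11.140

Straddling triangles (8 of 12):
  (v1,v3,v0) [++-] → (-1.825, 0.161253, 0.2402)–(-1.825, -0.96, 0.2402)  len=1.1213
  (v4,v1,v0) [-+-] → (-0.306549, -0.96, 0.2402)–(-1.825, -0.96, 0.2402)  len=1.5185
  (v0,v3,v2) [-+-] → (-1.825, 0.161253, 0.2402)–(-1.825, 0.96, 0.2402)  len=0.7987
  (v5,v1,v4) [++-] → (-0.306549, -0.96, 0.2402)–(1.825, -0.96, 0.2402)  len=2.1315
  (v3,v7,v2) [++-] → (0.306549, 0.96, 0.2402)–(-1.825, 0.96, 0.2402)  len=2.1315
  (v2,v7,v6) [-+-] → (0.306549, 0.96, 0.2402)–(1.825, 0.96, 0.2402)  len=1.5185
  (v6,v5,v4) [-+-] → (1.825, -0.161253, 0.2402)–(1.825, -0.96, 0.2402)  len=0.7987
  (v7,v5,v6) [++-] → (1.825, -0.161253, 0.2402)–(1.825, 0.96, 0.2402)  len=1.1213

Chained into 1 loop(s):
  loop 1: 8 segments, perimeter = 11.1400
Total perimeter = 11.140


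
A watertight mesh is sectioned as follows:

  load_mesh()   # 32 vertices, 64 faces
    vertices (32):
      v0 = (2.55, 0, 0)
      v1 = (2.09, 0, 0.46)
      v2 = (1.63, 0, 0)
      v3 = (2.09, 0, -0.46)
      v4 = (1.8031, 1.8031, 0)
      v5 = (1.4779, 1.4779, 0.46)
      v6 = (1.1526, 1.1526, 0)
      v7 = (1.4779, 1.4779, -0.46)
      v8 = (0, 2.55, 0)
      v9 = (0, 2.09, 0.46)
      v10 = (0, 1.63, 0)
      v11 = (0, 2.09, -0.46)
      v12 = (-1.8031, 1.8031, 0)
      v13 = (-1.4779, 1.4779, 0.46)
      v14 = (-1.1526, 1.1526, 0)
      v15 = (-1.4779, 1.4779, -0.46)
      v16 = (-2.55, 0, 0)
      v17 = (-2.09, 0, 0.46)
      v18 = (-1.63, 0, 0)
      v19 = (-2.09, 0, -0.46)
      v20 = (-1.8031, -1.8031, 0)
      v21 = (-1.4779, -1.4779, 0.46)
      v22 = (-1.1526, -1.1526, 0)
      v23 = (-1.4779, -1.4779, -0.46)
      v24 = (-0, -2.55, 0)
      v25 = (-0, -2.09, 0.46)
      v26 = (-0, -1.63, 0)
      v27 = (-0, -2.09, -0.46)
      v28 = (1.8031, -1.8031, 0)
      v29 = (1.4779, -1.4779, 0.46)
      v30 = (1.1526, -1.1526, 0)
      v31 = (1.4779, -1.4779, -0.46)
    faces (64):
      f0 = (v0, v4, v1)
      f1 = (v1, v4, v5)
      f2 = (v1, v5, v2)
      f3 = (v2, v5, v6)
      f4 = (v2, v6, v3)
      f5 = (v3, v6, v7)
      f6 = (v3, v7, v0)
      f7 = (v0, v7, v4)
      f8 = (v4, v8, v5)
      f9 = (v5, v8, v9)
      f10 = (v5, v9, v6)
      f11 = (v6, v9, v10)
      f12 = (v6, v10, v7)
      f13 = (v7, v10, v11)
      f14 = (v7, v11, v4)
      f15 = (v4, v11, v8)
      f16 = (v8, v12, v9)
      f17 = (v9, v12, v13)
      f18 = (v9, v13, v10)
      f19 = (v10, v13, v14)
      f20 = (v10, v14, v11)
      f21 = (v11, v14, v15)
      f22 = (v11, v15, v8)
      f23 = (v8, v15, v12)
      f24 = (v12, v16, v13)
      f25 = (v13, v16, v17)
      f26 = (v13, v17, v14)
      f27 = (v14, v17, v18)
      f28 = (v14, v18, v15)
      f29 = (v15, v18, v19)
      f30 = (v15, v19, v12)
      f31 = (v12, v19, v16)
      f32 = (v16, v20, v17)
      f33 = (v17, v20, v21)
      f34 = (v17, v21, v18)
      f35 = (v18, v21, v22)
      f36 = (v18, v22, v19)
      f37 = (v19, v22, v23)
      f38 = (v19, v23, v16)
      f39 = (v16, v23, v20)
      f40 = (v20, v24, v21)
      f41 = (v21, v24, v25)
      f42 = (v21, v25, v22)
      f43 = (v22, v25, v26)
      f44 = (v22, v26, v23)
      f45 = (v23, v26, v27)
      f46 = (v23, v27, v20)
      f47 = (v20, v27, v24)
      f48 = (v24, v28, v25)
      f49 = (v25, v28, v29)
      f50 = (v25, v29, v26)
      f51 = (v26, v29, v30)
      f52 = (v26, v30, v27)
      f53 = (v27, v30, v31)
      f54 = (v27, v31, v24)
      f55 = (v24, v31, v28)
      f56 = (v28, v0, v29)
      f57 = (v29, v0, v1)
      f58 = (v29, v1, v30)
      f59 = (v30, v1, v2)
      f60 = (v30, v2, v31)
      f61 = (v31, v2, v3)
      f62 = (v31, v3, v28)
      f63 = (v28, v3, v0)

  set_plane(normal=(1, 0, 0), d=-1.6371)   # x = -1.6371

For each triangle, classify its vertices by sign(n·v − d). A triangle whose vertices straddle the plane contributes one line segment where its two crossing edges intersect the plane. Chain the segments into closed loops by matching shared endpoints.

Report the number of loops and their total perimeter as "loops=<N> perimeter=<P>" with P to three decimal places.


Straddling triangles (18 of 64):
  (v8,v12,v9) [+-+] → (-1.6371, 1.87186, 0)–(-1.6371, 1.82951, 0.0423493)  len=0.0599
  (v9,v12,v13) [+-+] → (-1.6371, 1.82951, 0.0423493)–(-1.6371, 1.6371, 0.234809)  len=0.2721
  (v8,v15,v12) [++-] → (-1.6371, 1.6371, -0.234809)–(-1.6371, 1.87186, 0)  len=0.3320
  (v12,v16,v13) [--+] → (-1.6371, 1.25844, 0.391693)–(-1.6371, 1.6371, 0.234809)  len=0.4099
  (v13,v16,v17) [+--] → (-1.6371, 1.25844, 0.391693)–(-1.6371, 1.09352, 0.46)  len=0.1785
  (v13,v17,v14) [+-+] → (-1.6371, 1.09352, 0.46)–(-1.6371, 0.556873, 0.237753)  len=0.5808
  (v14,v17,v18) [+-+] → (-1.6371, 0.556873, 0.237753)–(-1.6371, 0, 0.0071)  len=0.6028
  (v15,v18,v19) [++-] → (-1.6371, 0, -0.0071)–(-1.6371, 1.09352, -0.46)  len=1.1836
  (v15,v19,v12) [+--] → (-1.6371, 1.09352, -0.46)–(-1.6371, 1.6371, -0.234809)  len=0.5884
  (v17,v20,v21) [--+] → (-1.6371, -1.6371, 0.234809)–(-1.6371, -1.09352, 0.46)  len=0.5884
  (v17,v21,v18) [-++] → (-1.6371, -1.09352, 0.46)–(-1.6371, 0, 0.0071)  len=1.1836
  (v18,v22,v19) [++-] → (-1.6371, -0.556873, -0.237753)–(-1.6371, 0, -0.0071)  len=0.6028
  (v19,v22,v23) [-++] → (-1.6371, -0.556873, -0.237753)–(-1.6371, -1.09352, -0.46)  len=0.5808
  (v19,v23,v16) [-+-] → (-1.6371, -1.09352, -0.46)–(-1.6371, -1.25844, -0.391693)  len=0.1785
  (v16,v23,v20) [-+-] → (-1.6371, -1.25844, -0.391693)–(-1.6371, -1.6371, -0.234809)  len=0.4099
  (v20,v24,v21) [-++] → (-1.6371, -1.87186, 0)–(-1.6371, -1.6371, 0.234809)  len=0.3320
  (v23,v27,v20) [++-] → (-1.6371, -1.82951, -0.0423493)–(-1.6371, -1.6371, -0.234809)  len=0.2721
  (v20,v27,v24) [-++] → (-1.6371, -1.82951, -0.0423493)–(-1.6371, -1.87186, 0)  len=0.0599

Chained into 1 loop(s):
  loop 1: 18 segments, perimeter = 8.4161
Total perimeter = 8.416

loops=1 perimeter=8.416


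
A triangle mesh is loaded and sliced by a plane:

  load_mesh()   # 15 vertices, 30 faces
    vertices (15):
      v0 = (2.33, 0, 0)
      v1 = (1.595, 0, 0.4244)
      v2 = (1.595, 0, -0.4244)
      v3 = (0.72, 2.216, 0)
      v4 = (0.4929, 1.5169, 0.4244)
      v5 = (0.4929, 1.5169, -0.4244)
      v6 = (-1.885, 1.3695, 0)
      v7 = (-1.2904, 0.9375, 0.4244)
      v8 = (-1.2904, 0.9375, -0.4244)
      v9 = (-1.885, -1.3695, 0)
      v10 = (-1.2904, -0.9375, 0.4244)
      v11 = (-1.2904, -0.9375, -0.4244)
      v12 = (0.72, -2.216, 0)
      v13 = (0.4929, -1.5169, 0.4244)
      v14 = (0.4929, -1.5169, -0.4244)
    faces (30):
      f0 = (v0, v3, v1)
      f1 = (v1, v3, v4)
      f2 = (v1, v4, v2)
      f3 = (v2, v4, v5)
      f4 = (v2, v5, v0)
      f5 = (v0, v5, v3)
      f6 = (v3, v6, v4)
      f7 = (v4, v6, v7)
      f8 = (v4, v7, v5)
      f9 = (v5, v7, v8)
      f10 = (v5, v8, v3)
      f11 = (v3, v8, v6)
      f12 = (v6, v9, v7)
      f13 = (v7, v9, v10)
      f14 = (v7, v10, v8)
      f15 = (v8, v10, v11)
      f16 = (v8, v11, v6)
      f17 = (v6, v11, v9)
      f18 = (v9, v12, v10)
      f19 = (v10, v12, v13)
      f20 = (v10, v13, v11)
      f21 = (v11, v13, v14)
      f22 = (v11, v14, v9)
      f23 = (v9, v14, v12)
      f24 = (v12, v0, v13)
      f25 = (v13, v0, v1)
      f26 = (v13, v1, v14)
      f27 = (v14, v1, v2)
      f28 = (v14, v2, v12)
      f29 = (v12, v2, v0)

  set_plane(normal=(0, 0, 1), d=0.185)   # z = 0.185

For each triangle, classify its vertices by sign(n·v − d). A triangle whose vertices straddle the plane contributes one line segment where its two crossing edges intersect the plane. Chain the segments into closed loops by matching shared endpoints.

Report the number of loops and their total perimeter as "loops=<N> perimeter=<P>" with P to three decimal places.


loops=2 perimeter=21.187

Straddling triangles (20 of 30):
  (v0,v3,v1) [--+] → (1.10142, 1.25002, 0.185)–(2.00961, 0, 0.185)  len=1.5451
  (v1,v3,v4) [+-+] → (1.10142, 1.25002, 0.185)–(0.621005, 1.91126, 0.185)  len=0.8173
  (v1,v4,v2) [++-] → (0.803742, 1.08907, 0.185)–(1.595, 0, 0.185)  len=1.3462
  (v2,v4,v5) [-+-] → (0.803742, 1.08907, 0.185)–(0.4929, 1.5169, 0.185)  len=0.5288
  (v3,v6,v4) [--+] → (-0.848451, 1.43375, 0.185)–(0.621005, 1.91126, 0.185)  len=1.5451
  (v4,v6,v7) [+-+] → (-0.848451, 1.43375, 0.185)–(-1.62581, 1.18119, 0.185)  len=0.8174
  (v4,v7,v5) [++-] → (-0.787429, 1.10092, 0.185)–(0.4929, 1.5169, 0.185)  len=1.3462
  (v5,v7,v8) [-+-] → (-0.787429, 1.10092, 0.185)–(-1.2904, 0.9375, 0.185)  len=0.5289
  (v6,v9,v7) [--+] → (-1.62581, -0.363857, 0.185)–(-1.62581, 1.18119, 0.185)  len=1.5450
  (v7,v9,v10) [+-+] → (-1.62581, -0.363857, 0.185)–(-1.62581, -1.18119, 0.185)  len=0.8173
  (v7,v10,v8) [++-] → (-1.2904, -0.408665, 0.185)–(-1.2904, 0.9375, 0.185)  len=1.3462
  (v8,v10,v11) [-+-] → (-1.2904, -0.408665, 0.185)–(-1.2904, -0.9375, 0.185)  len=0.5288
  (v9,v12,v10) [--+] → (-0.156352, -1.65869, 0.185)–(-1.62581, -1.18119, 0.185)  len=1.5451
  (v10,v12,v13) [+-+] → (-0.156352, -1.65869, 0.185)–(0.621005, -1.91126, 0.185)  len=0.8174
  (v10,v13,v11) [++-] → (-0.0100713, -1.35348, 0.185)–(-1.2904, -0.9375, 0.185)  len=1.3462
  (v11,v13,v14) [-+-] → (-0.0100713, -1.35348, 0.185)–(0.4929, -1.5169, 0.185)  len=0.5289
  (v12,v0,v13) [--+] → (1.52919, -0.661231, 0.185)–(0.621005, -1.91126, 0.185)  len=1.5451
  (v13,v0,v1) [+-+] → (1.52919, -0.661231, 0.185)–(2.00961, 0, 0.185)  len=0.8173
  (v13,v1,v14) [++-] → (1.28416, -0.427834, 0.185)–(0.4929, -1.5169, 0.185)  len=1.3462
  (v14,v1,v2) [-+-] → (1.28416, -0.427834, 0.185)–(1.595, 0, 0.185)  len=0.5288

Chained into 2 loop(s):
  loop 1: 10 segments, perimeter = 11.8121
  loop 2: 10 segments, perimeter = 9.3751
Total perimeter = 21.187


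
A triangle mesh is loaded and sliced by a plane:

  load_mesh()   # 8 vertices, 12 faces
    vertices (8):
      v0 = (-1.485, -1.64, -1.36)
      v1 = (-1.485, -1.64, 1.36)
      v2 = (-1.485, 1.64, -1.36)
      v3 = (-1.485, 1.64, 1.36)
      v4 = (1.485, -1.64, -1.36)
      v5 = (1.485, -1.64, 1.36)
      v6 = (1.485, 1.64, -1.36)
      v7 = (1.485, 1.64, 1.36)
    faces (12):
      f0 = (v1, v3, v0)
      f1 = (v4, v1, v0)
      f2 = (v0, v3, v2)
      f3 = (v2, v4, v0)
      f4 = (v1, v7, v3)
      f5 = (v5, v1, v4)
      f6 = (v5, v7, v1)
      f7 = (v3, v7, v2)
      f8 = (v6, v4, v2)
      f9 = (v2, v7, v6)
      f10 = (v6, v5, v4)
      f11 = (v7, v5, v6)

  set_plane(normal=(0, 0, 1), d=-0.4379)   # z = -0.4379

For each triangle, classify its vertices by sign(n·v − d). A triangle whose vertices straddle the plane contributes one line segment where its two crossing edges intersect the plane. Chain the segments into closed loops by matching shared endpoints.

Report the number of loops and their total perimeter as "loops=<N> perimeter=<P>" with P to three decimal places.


Straddling triangles (8 of 12):
  (v1,v3,v0) [++-] → (-1.485, -0.528056, -0.4379)–(-1.485, -1.64, -0.4379)  len=1.1119
  (v4,v1,v0) [-+-] → (0.478148, -1.64, -0.4379)–(-1.485, -1.64, -0.4379)  len=1.9631
  (v0,v3,v2) [-+-] → (-1.485, -0.528056, -0.4379)–(-1.485, 1.64, -0.4379)  len=2.1681
  (v5,v1,v4) [++-] → (0.478148, -1.64, -0.4379)–(1.485, -1.64, -0.4379)  len=1.0069
  (v3,v7,v2) [++-] → (-0.478148, 1.64, -0.4379)–(-1.485, 1.64, -0.4379)  len=1.0069
  (v2,v7,v6) [-+-] → (-0.478148, 1.64, -0.4379)–(1.485, 1.64, -0.4379)  len=1.9631
  (v6,v5,v4) [-+-] → (1.485, 0.528056, -0.4379)–(1.485, -1.64, -0.4379)  len=2.1681
  (v7,v5,v6) [++-] → (1.485, 0.528056, -0.4379)–(1.485, 1.64, -0.4379)  len=1.1119

Chained into 1 loop(s):
  loop 1: 8 segments, perimeter = 12.5000
Total perimeter = 12.500

loops=1 perimeter=12.500


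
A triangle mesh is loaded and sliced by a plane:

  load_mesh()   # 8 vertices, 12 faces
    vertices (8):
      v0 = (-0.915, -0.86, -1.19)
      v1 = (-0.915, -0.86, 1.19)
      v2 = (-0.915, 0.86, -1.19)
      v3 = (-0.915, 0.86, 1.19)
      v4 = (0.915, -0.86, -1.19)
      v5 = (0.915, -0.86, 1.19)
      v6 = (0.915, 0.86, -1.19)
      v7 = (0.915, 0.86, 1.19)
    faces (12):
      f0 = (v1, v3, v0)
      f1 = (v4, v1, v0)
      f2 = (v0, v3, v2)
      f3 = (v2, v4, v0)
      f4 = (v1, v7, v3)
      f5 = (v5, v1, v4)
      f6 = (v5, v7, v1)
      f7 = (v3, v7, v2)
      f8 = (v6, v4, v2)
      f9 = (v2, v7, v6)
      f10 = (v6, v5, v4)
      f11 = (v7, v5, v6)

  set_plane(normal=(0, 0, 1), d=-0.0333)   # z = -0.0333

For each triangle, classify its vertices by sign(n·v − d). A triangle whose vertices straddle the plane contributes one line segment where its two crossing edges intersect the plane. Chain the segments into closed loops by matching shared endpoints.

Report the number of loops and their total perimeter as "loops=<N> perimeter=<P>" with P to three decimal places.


loops=1 perimeter=7.100

Straddling triangles (8 of 12):
  (v1,v3,v0) [++-] → (-0.915, -0.0240655, -0.0333)–(-0.915, -0.86, -0.0333)  len=0.8359
  (v4,v1,v0) [-+-] → (0.0256046, -0.86, -0.0333)–(-0.915, -0.86, -0.0333)  len=0.9406
  (v0,v3,v2) [-+-] → (-0.915, -0.0240655, -0.0333)–(-0.915, 0.86, -0.0333)  len=0.8841
  (v5,v1,v4) [++-] → (0.0256046, -0.86, -0.0333)–(0.915, -0.86, -0.0333)  len=0.8894
  (v3,v7,v2) [++-] → (-0.0256046, 0.86, -0.0333)–(-0.915, 0.86, -0.0333)  len=0.8894
  (v2,v7,v6) [-+-] → (-0.0256046, 0.86, -0.0333)–(0.915, 0.86, -0.0333)  len=0.9406
  (v6,v5,v4) [-+-] → (0.915, 0.0240655, -0.0333)–(0.915, -0.86, -0.0333)  len=0.8841
  (v7,v5,v6) [++-] → (0.915, 0.0240655, -0.0333)–(0.915, 0.86, -0.0333)  len=0.8359

Chained into 1 loop(s):
  loop 1: 8 segments, perimeter = 7.1000
Total perimeter = 7.100


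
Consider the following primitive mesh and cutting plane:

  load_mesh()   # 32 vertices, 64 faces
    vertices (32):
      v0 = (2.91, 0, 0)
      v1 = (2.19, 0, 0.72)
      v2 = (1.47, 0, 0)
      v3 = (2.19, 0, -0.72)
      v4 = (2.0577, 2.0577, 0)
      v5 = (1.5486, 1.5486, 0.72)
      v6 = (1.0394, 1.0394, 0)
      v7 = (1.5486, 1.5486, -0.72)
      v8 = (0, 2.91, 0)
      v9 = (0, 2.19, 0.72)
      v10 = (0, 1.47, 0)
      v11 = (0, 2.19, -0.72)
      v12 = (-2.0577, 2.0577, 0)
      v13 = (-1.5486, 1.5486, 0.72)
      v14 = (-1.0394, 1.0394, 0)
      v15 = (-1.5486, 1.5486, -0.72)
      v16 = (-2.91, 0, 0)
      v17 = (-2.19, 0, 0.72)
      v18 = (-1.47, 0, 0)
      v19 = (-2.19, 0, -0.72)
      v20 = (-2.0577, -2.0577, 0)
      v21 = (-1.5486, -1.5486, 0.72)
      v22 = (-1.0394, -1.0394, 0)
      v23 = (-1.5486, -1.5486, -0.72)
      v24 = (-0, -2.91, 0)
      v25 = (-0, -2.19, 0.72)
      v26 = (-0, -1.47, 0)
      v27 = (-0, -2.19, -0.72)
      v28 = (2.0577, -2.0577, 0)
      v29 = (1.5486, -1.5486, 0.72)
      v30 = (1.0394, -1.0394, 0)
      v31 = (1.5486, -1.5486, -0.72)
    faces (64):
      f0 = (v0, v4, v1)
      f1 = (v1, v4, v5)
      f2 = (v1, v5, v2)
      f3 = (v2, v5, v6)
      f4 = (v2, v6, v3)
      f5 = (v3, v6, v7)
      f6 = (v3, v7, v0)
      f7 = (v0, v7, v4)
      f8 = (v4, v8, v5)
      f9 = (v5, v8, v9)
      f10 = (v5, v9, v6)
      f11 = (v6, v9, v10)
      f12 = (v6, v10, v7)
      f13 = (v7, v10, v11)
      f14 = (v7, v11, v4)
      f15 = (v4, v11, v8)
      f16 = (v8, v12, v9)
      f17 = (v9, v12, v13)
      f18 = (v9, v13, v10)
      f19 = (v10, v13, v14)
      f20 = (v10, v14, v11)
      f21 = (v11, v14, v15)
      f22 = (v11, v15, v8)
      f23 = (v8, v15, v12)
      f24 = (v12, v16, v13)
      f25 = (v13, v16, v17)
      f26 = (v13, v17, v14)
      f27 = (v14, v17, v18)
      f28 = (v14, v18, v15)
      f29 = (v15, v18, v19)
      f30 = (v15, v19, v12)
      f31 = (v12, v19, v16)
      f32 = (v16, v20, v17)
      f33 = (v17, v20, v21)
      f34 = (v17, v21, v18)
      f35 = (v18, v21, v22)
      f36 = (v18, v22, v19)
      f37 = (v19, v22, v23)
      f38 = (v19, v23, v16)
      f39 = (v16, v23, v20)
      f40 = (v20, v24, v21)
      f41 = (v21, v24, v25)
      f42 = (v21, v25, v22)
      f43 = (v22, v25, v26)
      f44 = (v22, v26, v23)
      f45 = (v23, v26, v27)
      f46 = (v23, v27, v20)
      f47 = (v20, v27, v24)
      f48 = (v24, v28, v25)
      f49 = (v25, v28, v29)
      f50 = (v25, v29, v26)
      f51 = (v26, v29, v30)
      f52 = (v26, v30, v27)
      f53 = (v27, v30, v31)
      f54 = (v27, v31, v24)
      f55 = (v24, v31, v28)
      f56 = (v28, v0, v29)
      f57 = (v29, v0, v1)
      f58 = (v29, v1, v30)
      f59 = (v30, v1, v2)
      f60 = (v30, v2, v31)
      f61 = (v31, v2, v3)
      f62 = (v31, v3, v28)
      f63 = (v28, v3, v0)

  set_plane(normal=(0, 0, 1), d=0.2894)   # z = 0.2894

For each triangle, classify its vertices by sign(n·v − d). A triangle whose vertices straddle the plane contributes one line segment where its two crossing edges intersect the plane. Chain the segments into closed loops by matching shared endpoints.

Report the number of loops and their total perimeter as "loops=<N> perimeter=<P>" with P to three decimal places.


loops=2 perimeter=26.819

Straddling triangles (32 of 64):
  (v0,v4,v1) [--+] → (2.11088, 1.23062, 0.2894)–(2.6206, 0, 0.2894)  len=1.3320
  (v1,v4,v5) [+-+] → (2.11088, 1.23062, 0.2894)–(1.85307, 1.85307, 0.2894)  len=0.6737
  (v1,v5,v2) [++-] → (1.50159, 0.622451, 0.2894)–(1.7594, 0, 0.2894)  len=0.6737
  (v2,v5,v6) [-+-] → (1.50159, 0.622451, 0.2894)–(1.24407, 1.24407, 0.2894)  len=0.6729
  (v4,v8,v5) [--+] → (0.622451, 2.36279, 0.2894)–(1.85307, 1.85307, 0.2894)  len=1.3320
  (v5,v8,v9) [+-+] → (0.622451, 2.36279, 0.2894)–(0, 2.6206, 0.2894)  len=0.6737
  (v5,v9,v6) [++-] → (0.621619, 1.50188, 0.2894)–(1.24407, 1.24407, 0.2894)  len=0.6737
  (v6,v9,v10) [-+-] → (0.621619, 1.50188, 0.2894)–(0, 1.7594, 0.2894)  len=0.6729
  (v8,v12,v9) [--+] → (-1.23062, 2.11088, 0.2894)–(0, 2.6206, 0.2894)  len=1.3320
  (v9,v12,v13) [+-+] → (-1.23062, 2.11088, 0.2894)–(-1.85307, 1.85307, 0.2894)  len=0.6737
  (v9,v13,v10) [++-] → (-0.622451, 1.50159, 0.2894)–(0, 1.7594, 0.2894)  len=0.6737
  (v10,v13,v14) [-+-] → (-0.622451, 1.50159, 0.2894)–(-1.24407, 1.24407, 0.2894)  len=0.6729
  (v12,v16,v13) [--+] → (-2.36279, 0.622451, 0.2894)–(-1.85307, 1.85307, 0.2894)  len=1.3320
  (v13,v16,v17) [+-+] → (-2.36279, 0.622451, 0.2894)–(-2.6206, 0, 0.2894)  len=0.6737
  (v13,v17,v14) [++-] → (-1.50188, 0.621619, 0.2894)–(-1.24407, 1.24407, 0.2894)  len=0.6737
  (v14,v17,v18) [-+-] → (-1.50188, 0.621619, 0.2894)–(-1.7594, 0, 0.2894)  len=0.6729
  (v16,v20,v17) [--+] → (-2.11088, -1.23062, 0.2894)–(-2.6206, 0, 0.2894)  len=1.3320
  (v17,v20,v21) [+-+] → (-2.11088, -1.23062, 0.2894)–(-1.85307, -1.85307, 0.2894)  len=0.6737
  (v17,v21,v18) [++-] → (-1.50159, -0.622451, 0.2894)–(-1.7594, 0, 0.2894)  len=0.6737
  (v18,v21,v22) [-+-] → (-1.50159, -0.622451, 0.2894)–(-1.24407, -1.24407, 0.2894)  len=0.6729
  (v20,v24,v21) [--+] → (-0.622451, -2.36279, 0.2894)–(-1.85307, -1.85307, 0.2894)  len=1.3320
  (v21,v24,v25) [+-+] → (-0.622451, -2.36279, 0.2894)–(0, -2.6206, 0.2894)  len=0.6737
  (v21,v25,v22) [++-] → (-0.621619, -1.50188, 0.2894)–(-1.24407, -1.24407, 0.2894)  len=0.6737
  (v22,v25,v26) [-+-] → (-0.621619, -1.50188, 0.2894)–(0, -1.7594, 0.2894)  len=0.6729
  (v24,v28,v25) [--+] → (1.23062, -2.11088, 0.2894)–(0, -2.6206, 0.2894)  len=1.3320
  (v25,v28,v29) [+-+] → (1.23062, -2.11088, 0.2894)–(1.85307, -1.85307, 0.2894)  len=0.6737
  (v25,v29,v26) [++-] → (0.622451, -1.50159, 0.2894)–(0, -1.7594, 0.2894)  len=0.6737
  (v26,v29,v30) [-+-] → (0.622451, -1.50159, 0.2894)–(1.24407, -1.24407, 0.2894)  len=0.6729
  (v28,v0,v29) [--+] → (2.36279, -0.622451, 0.2894)–(1.85307, -1.85307, 0.2894)  len=1.3320
  (v29,v0,v1) [+-+] → (2.36279, -0.622451, 0.2894)–(2.6206, 0, 0.2894)  len=0.6737
  (v29,v1,v30) [++-] → (1.50188, -0.621619, 0.2894)–(1.24407, -1.24407, 0.2894)  len=0.6737
  (v30,v1,v2) [-+-] → (1.50188, -0.621619, 0.2894)–(1.7594, 0, 0.2894)  len=0.6729

Chained into 2 loop(s):
  loop 1: 16 segments, perimeter = 16.0459
  loop 2: 16 segments, perimeter = 10.7726
Total perimeter = 26.819
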